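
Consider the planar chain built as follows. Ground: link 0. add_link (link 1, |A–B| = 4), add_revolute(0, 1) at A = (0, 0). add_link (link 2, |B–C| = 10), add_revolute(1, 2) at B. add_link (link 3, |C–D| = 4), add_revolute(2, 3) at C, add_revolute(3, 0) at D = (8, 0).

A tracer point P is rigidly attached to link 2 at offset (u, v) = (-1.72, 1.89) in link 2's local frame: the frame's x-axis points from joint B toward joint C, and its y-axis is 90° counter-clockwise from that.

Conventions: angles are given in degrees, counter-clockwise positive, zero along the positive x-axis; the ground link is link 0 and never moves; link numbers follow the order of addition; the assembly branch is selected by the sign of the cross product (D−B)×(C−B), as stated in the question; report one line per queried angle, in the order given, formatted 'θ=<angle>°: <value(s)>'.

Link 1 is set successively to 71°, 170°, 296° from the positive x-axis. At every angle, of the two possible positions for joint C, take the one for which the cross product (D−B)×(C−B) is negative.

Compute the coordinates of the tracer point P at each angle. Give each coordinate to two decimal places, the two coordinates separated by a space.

A=(0,0), D=(8.00,0)
θ=71°: B = A + 4.00·(cos71°, sin71°) = (1.3023, 3.7821)
θ=71°: |BD| = 7.6918
θ=71°: circle(B,10.00) ∩ circle(D,4.00): a=9.3063, h=3.6597
θ=71°:   candidates: C₊=(11.2053,2.3929) cross=28.150; C₋=(7.6063,-3.9806) cross=-28.150
θ=71°:   branch - wants cross < 0 → take C=(7.6063,-3.9806) (cross=-28.150)
θ=71°: ex = (C−B)/|BC| = (0.6304,-0.7763); ey = (0.7763,0.6304)
θ=71°: P = B + -1.72·ex + 1.89·ey = (1.6851,6.3087)
θ=170°: B = A + 4.00·(cos170°, sin170°) = (-3.9392, 0.6946)
θ=170°: |BD| = 11.9594
θ=170°: circle(B,10.00) ∩ circle(D,4.00): a=9.4916, h=3.1480
θ=170°:   candidates: C₊=(5.7192,3.2860) cross=37.648; C₋=(5.3535,-2.9993) cross=-37.648
θ=170°:   branch - wants cross < 0 → take C=(5.3535,-2.9993) (cross=-37.648)
θ=170°: ex = (C−B)/|BC| = (0.9293,-0.3694); ey = (0.3694,0.9293)
θ=170°: P = B + -1.72·ex + 1.89·ey = (-4.8394,3.0863)
θ=296°: B = A + 4.00·(cos296°, sin296°) = (1.7535, -3.5952)
θ=296°: |BD| = 7.2072
θ=296°: circle(B,10.00) ∩ circle(D,4.00): a=9.4311, h=3.3248
θ=296°:   candidates: C₊=(8.2689,3.9910) cross=23.963; C₋=(11.5859,-1.7723) cross=-23.963
θ=296°:   branch - wants cross < 0 → take C=(11.5859,-1.7723) (cross=-23.963)
θ=296°: ex = (C−B)/|BC| = (0.9832,0.1823); ey = (-0.1823,0.9832)
θ=296°: P = B + -1.72·ex + 1.89·ey = (-0.2822,-2.0504)

θ=71°: 1.69 6.31
θ=170°: -4.84 3.09
θ=296°: -0.28 -2.05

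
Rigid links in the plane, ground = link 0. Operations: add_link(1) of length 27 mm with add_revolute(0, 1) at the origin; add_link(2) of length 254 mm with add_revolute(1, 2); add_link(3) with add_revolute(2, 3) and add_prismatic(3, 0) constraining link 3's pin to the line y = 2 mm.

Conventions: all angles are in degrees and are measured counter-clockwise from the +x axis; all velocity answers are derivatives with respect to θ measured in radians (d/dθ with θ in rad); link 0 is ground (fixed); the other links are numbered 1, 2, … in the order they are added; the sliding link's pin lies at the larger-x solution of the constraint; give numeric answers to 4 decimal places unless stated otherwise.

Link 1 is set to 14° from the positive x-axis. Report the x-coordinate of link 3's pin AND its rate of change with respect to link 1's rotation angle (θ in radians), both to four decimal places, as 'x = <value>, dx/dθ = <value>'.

geometry: r = 27 mm, L = 254 mm, e = 2 mm
crank pin P = (r cos θ, r sin θ) = (26.197985, 6.531891)
h = r sin θ − e = 6.531891 − 2 = 4.531891
x = r cos θ + √(L² − h²) = 26.197985 + 253.959568 = 280.157552
dx/dθ = −r sin θ − h·r cos θ/√(L² − h²) (θ in radians; h = 4.531891) = -6.999392

x = 280.1576, dx/dθ = -6.9994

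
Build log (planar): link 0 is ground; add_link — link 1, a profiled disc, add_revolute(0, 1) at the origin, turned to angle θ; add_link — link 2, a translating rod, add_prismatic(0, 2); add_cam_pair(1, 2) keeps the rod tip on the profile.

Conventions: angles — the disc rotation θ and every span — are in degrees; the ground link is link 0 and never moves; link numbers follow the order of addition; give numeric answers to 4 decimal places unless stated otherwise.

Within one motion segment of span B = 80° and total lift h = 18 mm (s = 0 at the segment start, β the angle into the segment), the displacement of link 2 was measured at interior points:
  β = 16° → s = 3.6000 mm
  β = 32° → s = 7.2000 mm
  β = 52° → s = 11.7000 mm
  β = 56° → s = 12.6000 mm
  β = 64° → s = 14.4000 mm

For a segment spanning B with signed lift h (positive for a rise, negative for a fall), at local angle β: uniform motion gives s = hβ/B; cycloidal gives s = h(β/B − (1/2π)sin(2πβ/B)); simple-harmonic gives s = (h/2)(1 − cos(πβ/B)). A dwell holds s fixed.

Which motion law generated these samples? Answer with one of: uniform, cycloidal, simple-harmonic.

candidates at β/B = r: uniform s = h·r (linear in β); cycloidal s = h·(r − sin(2πr)/(2π)); simple-harmonic s = (h/2)(1 − cos(πr))
β=16°: printed 3.6000 | uniform 3.6000, cycloidal 0.8754, simple-harmonic 1.7188
β=32°: printed 7.2000 | uniform 7.2000, cycloidal 5.5161, simple-harmonic 6.2188
β=52°: printed 11.7000 | uniform 11.7000, cycloidal 14.0177, simple-harmonic 13.0859
β=56°: printed 12.6000 | uniform 12.6000, cycloidal 15.3246, simple-harmonic 14.2901
β=64°: printed 14.4000 | uniform 14.4000, cycloidal 17.1246, simple-harmonic 16.2812
only one law matches every sample → uniform

uniform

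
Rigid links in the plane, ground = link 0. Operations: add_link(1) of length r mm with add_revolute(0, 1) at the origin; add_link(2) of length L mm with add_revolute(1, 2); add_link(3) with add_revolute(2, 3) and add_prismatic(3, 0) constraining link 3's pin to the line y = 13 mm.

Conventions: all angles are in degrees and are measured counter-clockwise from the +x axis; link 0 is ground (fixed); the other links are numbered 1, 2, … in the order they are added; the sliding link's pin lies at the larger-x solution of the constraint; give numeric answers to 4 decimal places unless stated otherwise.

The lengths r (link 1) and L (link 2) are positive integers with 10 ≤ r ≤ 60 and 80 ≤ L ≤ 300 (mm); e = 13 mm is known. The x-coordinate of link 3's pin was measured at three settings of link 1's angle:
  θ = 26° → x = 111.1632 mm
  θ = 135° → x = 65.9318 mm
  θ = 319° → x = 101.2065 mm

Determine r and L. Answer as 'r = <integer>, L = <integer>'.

constraint per measurement: (x − r cos θ)² + (r sin θ − e)² = L²
subtracting the θ₁ and θ₂ equations cancels the r² and L² terms:
r = (x₁² − x₂²) / (2[(x₁cos θ₁ + e sin θ₁) − (x₂cos θ₂ + e sin θ₂)]) = 28.0000 → r = 28
L² = (x₁ − r cos θ₁)² + (r sin θ₁ − e)² = 7396.0048 → L = 86.0000 → L = 86
check at θ₃=319°: x = 101.2065 (printed 101.2065) ✓

r = 28, L = 86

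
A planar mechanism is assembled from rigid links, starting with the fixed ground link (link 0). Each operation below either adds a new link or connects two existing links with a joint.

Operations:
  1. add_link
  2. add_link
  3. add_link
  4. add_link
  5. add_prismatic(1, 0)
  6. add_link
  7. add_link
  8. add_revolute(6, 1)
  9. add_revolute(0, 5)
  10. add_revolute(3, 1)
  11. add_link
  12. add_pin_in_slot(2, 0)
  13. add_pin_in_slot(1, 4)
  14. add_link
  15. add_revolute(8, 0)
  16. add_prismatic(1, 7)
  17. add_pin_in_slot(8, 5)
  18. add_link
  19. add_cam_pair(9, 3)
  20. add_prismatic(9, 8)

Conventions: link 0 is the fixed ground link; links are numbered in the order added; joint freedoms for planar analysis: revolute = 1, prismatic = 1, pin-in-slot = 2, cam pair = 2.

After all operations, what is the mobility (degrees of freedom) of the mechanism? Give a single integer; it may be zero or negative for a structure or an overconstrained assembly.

L=1 J1=0 J2=0
add link → L=2 J1=0 J2=0
add link → L=3 J1=0 J2=0
add link → L=4 J1=0 J2=0
add link → L=5 J1=0 J2=0
P@1,0 dof=1 J1 → L=5 J1=1 J2=0
add link → L=6 J1=1 J2=0
add link → L=7 J1=1 J2=0
R@6,1 dof=1 J1 → L=7 J1=2 J2=0
R@0,5 dof=1 J1 → L=7 J1=3 J2=0
R@3,1 dof=1 J1 → L=7 J1=4 J2=0
add link → L=8 J1=4 J2=0
PS@2,0 dof=2 J2 → L=8 J1=4 J2=1
PS@1,4 dof=2 J2 → L=8 J1=4 J2=2
add link → L=9 J1=4 J2=2
R@8,0 dof=1 J1 → L=9 J1=5 J2=2
P@1,7 dof=1 J1 → L=9 J1=6 J2=2
PS@8,5 dof=2 J2 → L=9 J1=6 J2=3
add link → L=10 J1=6 J2=3
C@9,3 dof=2 J2 → L=10 J1=6 J2=4
P@9,8 dof=1 J1 → L=10 J1=7 J2=4
M=3(L−1)−2J1−J2=3·9−2·7−4=9

M = 9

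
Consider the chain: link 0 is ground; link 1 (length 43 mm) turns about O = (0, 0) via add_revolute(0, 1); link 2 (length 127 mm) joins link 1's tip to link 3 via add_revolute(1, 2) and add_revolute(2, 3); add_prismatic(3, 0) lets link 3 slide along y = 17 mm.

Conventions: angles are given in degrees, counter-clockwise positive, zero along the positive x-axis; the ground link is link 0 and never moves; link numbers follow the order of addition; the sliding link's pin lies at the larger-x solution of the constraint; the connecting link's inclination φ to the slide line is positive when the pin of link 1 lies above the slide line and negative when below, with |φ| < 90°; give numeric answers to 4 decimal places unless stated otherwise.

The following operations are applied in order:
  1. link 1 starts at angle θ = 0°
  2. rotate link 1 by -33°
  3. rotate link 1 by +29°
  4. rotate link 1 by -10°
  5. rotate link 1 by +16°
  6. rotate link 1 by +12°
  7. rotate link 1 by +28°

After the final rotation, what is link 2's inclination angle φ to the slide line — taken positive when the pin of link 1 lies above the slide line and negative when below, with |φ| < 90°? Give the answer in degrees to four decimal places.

geometry: r = 43 mm, L = 127 mm, e = 17 mm; θ starts at 0°
rotate link 1 by -33°: θ ← 0° -33° = -33°
rotate link 1 by +29°: θ ← -33° +29° = -4°
rotate link 1 by -10°: θ ← -4° -10° = -14°
rotate link 1 by +16°: θ ← -14° +16° = 2°
rotate link 1 by +12°: θ ← 2° +12° = 14°
rotate link 1 by +28°: θ ← 14° +28° = 42°
h = r sin θ − e = 28.772616 − 17 = 11.772616
sin φ = h / L = 11.772616 / 127 = 0.09269776
φ = arcsin(0.09269776) = 5.318827°

5.3188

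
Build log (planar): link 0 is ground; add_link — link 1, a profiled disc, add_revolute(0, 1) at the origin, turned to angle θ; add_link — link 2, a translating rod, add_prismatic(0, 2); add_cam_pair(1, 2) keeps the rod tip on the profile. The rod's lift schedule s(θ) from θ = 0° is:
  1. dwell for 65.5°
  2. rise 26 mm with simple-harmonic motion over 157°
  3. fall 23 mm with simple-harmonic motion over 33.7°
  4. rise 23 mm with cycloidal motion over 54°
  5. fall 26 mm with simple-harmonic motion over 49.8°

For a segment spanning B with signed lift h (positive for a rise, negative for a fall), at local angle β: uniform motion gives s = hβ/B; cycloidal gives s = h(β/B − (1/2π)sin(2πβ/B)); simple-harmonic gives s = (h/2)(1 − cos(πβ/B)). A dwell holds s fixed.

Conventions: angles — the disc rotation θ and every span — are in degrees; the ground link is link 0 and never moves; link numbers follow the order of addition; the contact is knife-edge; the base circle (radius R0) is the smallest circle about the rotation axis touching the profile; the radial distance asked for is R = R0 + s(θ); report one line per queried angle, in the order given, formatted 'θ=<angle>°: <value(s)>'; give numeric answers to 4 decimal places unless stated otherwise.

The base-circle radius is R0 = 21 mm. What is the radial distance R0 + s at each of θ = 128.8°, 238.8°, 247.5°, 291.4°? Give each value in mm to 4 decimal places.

seg 1 [0°–65.5°] dwell: s stays 0.0000
seg 2 [65.5°–222.5°] simple-harmonic, h=26: θ=128.8° here. β=63.3, B=157. 26/2·(1 − cos(π·0.4032)) = 9.1067 → s = 9.1067
seg 2 [65.5°–222.5°] simple-harmonic, h=26: full span → s += 26 → s = 26.0000
seg 3 [222.5°–256.2°] simple-harmonic, h=-23: θ=238.8° here. β=16.3, B=33.7. -23/2·(1 − cos(π·0.4837)) = -10.9106 → s = 15.0894
seg 3 [222.5°–256.2°] simple-harmonic, h=-23: θ=247.5° here. β=25, B=33.7. -23/2·(1 − cos(π·0.7418)) = -19.4206 → s = 6.5794
seg 3 [222.5°–256.2°] simple-harmonic, h=-23: full span → s += -23 → s = 3.0000
seg 4 [256.2°–310.2°] cycloidal, h=23: θ=291.4° here. β=35.2, B=54. 23·(0.6519 − sin(2π·0.6519)/(2π)) = 17.9789 → s = 20.9789
θ=128.8°: R = R0 + s = 21 + 9.1067 = 30.1067
θ=238.8°: R = R0 + s = 21 + 15.0894 = 36.0894
θ=247.5°: R = R0 + s = 21 + 6.5794 = 27.5794
θ=291.4°: R = R0 + s = 21 + 20.9789 = 41.9789

θ=128.8°: 30.1067
θ=238.8°: 36.0894
θ=247.5°: 27.5794
θ=291.4°: 41.9789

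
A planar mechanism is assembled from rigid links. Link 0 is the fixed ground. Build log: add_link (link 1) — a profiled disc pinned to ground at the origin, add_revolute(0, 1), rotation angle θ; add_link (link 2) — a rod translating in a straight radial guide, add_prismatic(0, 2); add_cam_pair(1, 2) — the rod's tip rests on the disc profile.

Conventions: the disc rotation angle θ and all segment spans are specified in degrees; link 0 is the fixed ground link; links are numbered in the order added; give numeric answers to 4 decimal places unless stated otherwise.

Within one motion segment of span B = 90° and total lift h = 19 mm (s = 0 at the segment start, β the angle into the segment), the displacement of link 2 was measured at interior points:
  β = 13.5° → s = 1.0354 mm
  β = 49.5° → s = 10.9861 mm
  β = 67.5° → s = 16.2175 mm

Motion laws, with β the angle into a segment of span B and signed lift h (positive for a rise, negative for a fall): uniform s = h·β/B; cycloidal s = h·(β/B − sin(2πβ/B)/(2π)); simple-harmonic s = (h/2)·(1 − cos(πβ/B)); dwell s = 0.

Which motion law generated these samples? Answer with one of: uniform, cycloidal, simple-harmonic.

candidates at β/B = r: uniform s = h·r (linear in β); cycloidal s = h·(r − sin(2πr)/(2π)); simple-harmonic s = (h/2)(1 − cos(πr))
β=13.5°: printed 1.0354 | uniform 2.8500, cycloidal 0.4036, simple-harmonic 1.0354
β=49.5°: printed 10.9861 | uniform 10.4500, cycloidal 11.3845, simple-harmonic 10.9861
β=67.5°: printed 16.2175 | uniform 14.2500, cycloidal 17.2739, simple-harmonic 16.2175
only one law matches every sample → simple-harmonic

simple-harmonic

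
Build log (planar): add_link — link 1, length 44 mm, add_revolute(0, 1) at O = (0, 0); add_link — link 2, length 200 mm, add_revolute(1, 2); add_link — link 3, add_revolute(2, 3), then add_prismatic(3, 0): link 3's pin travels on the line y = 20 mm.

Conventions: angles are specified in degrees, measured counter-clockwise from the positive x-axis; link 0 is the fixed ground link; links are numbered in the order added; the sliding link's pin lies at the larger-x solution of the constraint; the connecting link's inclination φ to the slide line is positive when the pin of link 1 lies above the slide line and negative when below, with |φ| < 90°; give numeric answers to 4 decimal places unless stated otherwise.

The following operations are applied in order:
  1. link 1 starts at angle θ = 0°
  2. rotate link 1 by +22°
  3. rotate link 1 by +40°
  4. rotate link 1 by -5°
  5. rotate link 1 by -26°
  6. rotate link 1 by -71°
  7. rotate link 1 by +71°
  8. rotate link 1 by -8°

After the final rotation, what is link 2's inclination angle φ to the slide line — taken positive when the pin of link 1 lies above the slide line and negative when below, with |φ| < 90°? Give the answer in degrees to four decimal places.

geometry: r = 44 mm, L = 200 mm, e = 20 mm; θ starts at 0°
rotate link 1 by +22°: θ ← 0° +22° = 22°
rotate link 1 by +40°: θ ← 22° +40° = 62°
rotate link 1 by -5°: θ ← 62° -5° = 57°
rotate link 1 by -26°: θ ← 57° -26° = 31°
rotate link 1 by -71°: θ ← 31° -71° = -40°
rotate link 1 by +71°: θ ← -40° +71° = 31°
rotate link 1 by -8°: θ ← 31° -8° = 23°
h = r sin θ − e = 17.192170 − 20 = -2.807830
sin φ = h / L = -2.807830 / 200 = -0.01403915
φ = arcsin(-0.01403915) = -0.804411°

-0.8044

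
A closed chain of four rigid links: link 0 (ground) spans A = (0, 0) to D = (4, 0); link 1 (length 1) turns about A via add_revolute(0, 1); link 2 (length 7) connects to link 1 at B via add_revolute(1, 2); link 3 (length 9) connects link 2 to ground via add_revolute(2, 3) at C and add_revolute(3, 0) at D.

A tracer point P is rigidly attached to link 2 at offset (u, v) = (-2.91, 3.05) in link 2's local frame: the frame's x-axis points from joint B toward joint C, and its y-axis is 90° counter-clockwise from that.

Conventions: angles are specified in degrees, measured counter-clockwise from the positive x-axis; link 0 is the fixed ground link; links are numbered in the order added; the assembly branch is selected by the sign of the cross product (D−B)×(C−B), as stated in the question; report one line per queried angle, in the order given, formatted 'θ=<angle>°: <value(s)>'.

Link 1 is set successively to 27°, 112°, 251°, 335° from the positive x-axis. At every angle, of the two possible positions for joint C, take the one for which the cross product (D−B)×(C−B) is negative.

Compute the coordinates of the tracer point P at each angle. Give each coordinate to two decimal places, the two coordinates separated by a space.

A=(0,0), D=(4.00,0)
θ=27°: B = A + 1.00·(cos27°, sin27°) = (0.8910, 0.4540)
θ=27°: |BD| = 3.1420
θ=27°: circle(B,7.00) ∩ circle(D,9.00): a=-3.5214, h=6.0498
θ=27°:   candidates: C₊=(-1.7193,6.9491) cross=19.008; C₋=(-3.4676,-5.0235) cross=-19.008
θ=27°:   branch - wants cross < 0 → take C=(-3.4676,-5.0235) (cross=-19.008)
θ=27°: ex = (C−B)/|BC| = (-0.6227,-0.7825); ey = (0.7825,-0.6227)
θ=27°: P = B + -2.91·ex + 3.05·ey = (5.0895,0.8320)
θ=112°: B = A + 1.00·(cos112°, sin112°) = (-0.3746, 0.9272)
θ=112°: |BD| = 4.4718
θ=112°: circle(B,7.00) ∩ circle(D,9.00): a=-1.3421, h=6.8701
θ=112°:   candidates: C₊=(-0.2631,7.9263) cross=30.722; C₋=(-3.1120,-5.5154) cross=-30.722
θ=112°:   branch - wants cross < 0 → take C=(-3.1120,-5.5154) (cross=-30.722)
θ=112°: ex = (C−B)/|BC| = (-0.3911,-0.9204); ey = (0.9204,-0.3911)
θ=112°: P = B + -2.91·ex + 3.05·ey = (3.5705,2.4127)
θ=251°: B = A + 1.00·(cos251°, sin251°) = (-0.3256, -0.9455)
θ=251°: |BD| = 4.4277
θ=251°: circle(B,7.00) ∩ circle(D,9.00): a=-1.3998, h=6.8586
θ=251°:   candidates: C₊=(-3.1577,5.4560) cross=30.368; C₋=(-0.2284,-7.9448) cross=-30.368
θ=251°:   branch - wants cross < 0 → take C=(-0.2284,-7.9448) (cross=-30.368)
θ=251°: ex = (C−B)/|BC| = (0.0139,-0.9999); ey = (0.9999,0.0139)
θ=251°: P = B + -2.91·ex + 3.05·ey = (2.6837,2.0065)
θ=335°: B = A + 1.00·(cos335°, sin335°) = (0.9063, -0.4226)
θ=335°: |BD| = 3.1224
θ=335°: circle(B,7.00) ∩ circle(D,9.00): a=-3.5630, h=6.0254
θ=335°:   candidates: C₊=(-3.4394,5.0650) cross=18.814; C₋=(-1.8084,-6.8748) cross=-18.814
θ=335°:   branch - wants cross < 0 → take C=(-1.8084,-6.8748) (cross=-18.814)
θ=335°: ex = (C−B)/|BC| = (-0.3878,-0.9217); ey = (0.9217,-0.3878)
θ=335°: P = B + -2.91·ex + 3.05·ey = (4.8461,1.0768)

θ=27°: 5.09 0.83
θ=112°: 3.57 2.41
θ=251°: 2.68 2.01
θ=335°: 4.85 1.08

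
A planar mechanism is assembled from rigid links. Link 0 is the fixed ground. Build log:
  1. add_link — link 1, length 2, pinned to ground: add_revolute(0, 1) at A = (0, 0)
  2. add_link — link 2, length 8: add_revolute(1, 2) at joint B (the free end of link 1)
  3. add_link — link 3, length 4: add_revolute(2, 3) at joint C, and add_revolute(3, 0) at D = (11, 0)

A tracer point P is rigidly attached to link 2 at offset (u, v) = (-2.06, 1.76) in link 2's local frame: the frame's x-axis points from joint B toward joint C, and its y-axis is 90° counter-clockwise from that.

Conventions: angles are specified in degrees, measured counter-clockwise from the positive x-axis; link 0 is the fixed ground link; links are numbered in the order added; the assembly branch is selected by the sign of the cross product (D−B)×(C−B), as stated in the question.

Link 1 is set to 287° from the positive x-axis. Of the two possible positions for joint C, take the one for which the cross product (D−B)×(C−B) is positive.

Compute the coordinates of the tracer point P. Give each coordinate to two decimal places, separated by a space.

A=(0,0), D=(11.00,0)
B = A + 2.00·(cos287°, sin287°) = (0.5847, -1.9126)
|BD| = 10.5894
circle(B,8.00) ∩ circle(D,4.00): a=7.5611, h=2.6133
  candidates: C₊=(7.5495,2.0234) cross=27.674; C₋=(8.4935,-3.1173) cross=-27.674
  branch + wants cross > 0 → take C=(7.5495,2.0234) (cross=27.674)
ex = (C−B)/|BC| = (0.8706,0.4920); ey = (-0.4920,0.8706)
P = B + -2.06·ex + 1.76·ey = (-2.0746,-1.3939)

-2.07 -1.39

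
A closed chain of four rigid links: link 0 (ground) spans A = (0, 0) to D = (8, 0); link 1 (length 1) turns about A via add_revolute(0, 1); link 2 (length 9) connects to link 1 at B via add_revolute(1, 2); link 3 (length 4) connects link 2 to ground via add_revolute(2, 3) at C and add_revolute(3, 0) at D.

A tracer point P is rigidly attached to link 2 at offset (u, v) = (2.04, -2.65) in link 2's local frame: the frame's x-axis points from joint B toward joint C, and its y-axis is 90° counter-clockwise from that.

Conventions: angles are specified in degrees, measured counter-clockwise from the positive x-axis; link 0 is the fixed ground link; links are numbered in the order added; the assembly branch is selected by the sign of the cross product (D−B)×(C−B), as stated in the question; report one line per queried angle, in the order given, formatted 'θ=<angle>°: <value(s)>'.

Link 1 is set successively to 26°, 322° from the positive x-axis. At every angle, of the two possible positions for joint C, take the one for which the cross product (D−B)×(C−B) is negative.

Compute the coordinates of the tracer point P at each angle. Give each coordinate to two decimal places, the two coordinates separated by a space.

A=(0,0), D=(8.00,0)
θ=26°: B = A + 1.00·(cos26°, sin26°) = (0.8988, 0.4384)
θ=26°: |BD| = 7.1147
θ=26°: circle(B,9.00) ∩ circle(D,4.00): a=8.1254, h=3.8702
θ=26°:   candidates: C₊=(9.2472,3.8006) cross=27.536; C₋=(8.7702,-3.9251) cross=-27.536
θ=26°:   branch - wants cross < 0 → take C=(8.7702,-3.9251) (cross=-27.536)
θ=26°: ex = (C−B)/|BC| = (0.8746,-0.4848); ey = (0.4848,0.8746)
θ=26°: P = B + 2.04·ex + -2.65·ey = (1.3982,-2.8684)
θ=322°: B = A + 1.00·(cos322°, sin322°) = (0.7880, -0.6157)
θ=322°: |BD| = 7.2382
θ=322°: circle(B,9.00) ∩ circle(D,4.00): a=8.1092, h=3.9040
θ=322°:   candidates: C₊=(8.5357,3.9640) cross=28.258; C₋=(9.1999,-3.8158) cross=-28.258
θ=322°:   branch - wants cross < 0 → take C=(9.1999,-3.8158) (cross=-28.258)
θ=322°: ex = (C−B)/|BC| = (0.9346,-0.3556); ey = (0.3556,0.9346)
θ=322°: P = B + 2.04·ex + -2.65·ey = (1.7524,-3.8178)

θ=26°: 1.40 -2.87
θ=322°: 1.75 -3.82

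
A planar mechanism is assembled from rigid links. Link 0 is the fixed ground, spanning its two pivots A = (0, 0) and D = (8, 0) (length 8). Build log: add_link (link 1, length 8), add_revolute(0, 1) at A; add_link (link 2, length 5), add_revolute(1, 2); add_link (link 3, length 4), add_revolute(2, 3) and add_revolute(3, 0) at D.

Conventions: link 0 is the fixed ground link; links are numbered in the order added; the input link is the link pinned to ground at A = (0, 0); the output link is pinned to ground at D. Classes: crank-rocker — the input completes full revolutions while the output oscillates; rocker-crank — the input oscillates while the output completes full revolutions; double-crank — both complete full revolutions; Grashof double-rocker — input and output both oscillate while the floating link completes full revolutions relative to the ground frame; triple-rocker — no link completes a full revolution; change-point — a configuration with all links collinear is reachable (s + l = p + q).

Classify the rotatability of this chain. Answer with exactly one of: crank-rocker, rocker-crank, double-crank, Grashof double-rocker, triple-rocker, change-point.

lengths: ground=8, input=8, coupler=5, output=4
sorted: s=4 (shortest), l=8 (longest), p+q=13
s + l = 12 vs p + q = 13
s + l < p + q (Grashof) with shortest = output link → rocker-crank

rocker-crank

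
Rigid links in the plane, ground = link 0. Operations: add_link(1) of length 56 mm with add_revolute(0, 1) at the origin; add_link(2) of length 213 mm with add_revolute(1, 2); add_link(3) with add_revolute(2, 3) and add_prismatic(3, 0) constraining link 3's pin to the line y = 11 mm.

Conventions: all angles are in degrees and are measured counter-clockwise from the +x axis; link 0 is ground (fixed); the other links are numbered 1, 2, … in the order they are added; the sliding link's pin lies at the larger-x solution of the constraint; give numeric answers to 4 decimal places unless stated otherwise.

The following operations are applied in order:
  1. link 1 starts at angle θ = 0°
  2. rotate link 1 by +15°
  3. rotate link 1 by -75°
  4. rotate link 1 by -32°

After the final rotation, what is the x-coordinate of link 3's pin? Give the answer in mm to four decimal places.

geometry: r = 56 mm, L = 213 mm, e = 11 mm; θ starts at 0°
rotate link 1 by +15°: θ ← 0° +15° = 15°
rotate link 1 by -75°: θ ← 15° -75° = -60°
rotate link 1 by -32°: θ ← -60° -32° = -92°
crank pin P = (r cos θ, r sin θ) = (-1.954372, -55.965886)
h = r sin θ − e = -55.965886 − 11 = -66.965886
x = r cos θ + √(L² − h²) = -1.954372 + 202.199333 = 200.244961

200.2450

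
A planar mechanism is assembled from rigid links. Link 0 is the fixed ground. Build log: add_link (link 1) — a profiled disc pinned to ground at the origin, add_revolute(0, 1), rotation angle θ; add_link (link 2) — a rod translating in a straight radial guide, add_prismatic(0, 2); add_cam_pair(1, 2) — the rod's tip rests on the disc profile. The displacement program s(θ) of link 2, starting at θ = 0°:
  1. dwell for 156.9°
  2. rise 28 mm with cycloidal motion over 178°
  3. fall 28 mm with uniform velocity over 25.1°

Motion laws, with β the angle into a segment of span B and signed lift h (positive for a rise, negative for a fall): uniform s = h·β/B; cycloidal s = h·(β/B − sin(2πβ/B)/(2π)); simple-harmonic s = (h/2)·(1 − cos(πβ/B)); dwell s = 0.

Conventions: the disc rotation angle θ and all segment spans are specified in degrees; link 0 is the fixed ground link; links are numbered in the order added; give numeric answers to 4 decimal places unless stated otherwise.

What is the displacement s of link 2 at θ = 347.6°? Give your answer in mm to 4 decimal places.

seg 1 [0°–156.9°] dwell: s stays 0.0000
seg 2 [156.9°–334.9°] cycloidal, h=28: full span → s += 28 → s = 28.0000
seg 3 [334.9°–360°] uniform, h=-28: θ=347.6° here. β=12.7, B=25.1. -28·12.7/25.1 = -14.1673 → s = 13.8327

13.8327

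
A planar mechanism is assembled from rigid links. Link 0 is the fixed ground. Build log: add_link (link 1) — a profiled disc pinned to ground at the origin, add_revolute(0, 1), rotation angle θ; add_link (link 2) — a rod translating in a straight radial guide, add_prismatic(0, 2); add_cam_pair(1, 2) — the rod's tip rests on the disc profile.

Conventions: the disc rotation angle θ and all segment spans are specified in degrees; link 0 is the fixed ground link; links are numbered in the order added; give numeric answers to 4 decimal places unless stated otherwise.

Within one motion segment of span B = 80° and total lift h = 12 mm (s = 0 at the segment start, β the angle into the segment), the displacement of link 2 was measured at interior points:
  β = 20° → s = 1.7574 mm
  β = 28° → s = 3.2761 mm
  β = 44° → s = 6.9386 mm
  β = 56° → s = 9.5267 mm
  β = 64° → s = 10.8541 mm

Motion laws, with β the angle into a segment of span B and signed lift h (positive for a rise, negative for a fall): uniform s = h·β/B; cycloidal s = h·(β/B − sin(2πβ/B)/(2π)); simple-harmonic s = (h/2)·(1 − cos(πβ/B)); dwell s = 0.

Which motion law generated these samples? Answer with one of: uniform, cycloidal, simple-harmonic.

candidates at β/B = r: uniform s = h·r (linear in β); cycloidal s = h·(r − sin(2πr)/(2π)); simple-harmonic s = (h/2)(1 − cos(πr))
β=20°: printed 1.7574 | uniform 3.0000, cycloidal 1.0901, simple-harmonic 1.7574
β=28°: printed 3.2761 | uniform 4.2000, cycloidal 2.6549, simple-harmonic 3.2761
β=44°: printed 6.9386 | uniform 6.6000, cycloidal 7.1902, simple-harmonic 6.9386
β=56°: printed 9.5267 | uniform 8.4000, cycloidal 10.2164, simple-harmonic 9.5267
β=64°: printed 10.8541 | uniform 9.6000, cycloidal 11.4164, simple-harmonic 10.8541
only one law matches every sample → simple-harmonic

simple-harmonic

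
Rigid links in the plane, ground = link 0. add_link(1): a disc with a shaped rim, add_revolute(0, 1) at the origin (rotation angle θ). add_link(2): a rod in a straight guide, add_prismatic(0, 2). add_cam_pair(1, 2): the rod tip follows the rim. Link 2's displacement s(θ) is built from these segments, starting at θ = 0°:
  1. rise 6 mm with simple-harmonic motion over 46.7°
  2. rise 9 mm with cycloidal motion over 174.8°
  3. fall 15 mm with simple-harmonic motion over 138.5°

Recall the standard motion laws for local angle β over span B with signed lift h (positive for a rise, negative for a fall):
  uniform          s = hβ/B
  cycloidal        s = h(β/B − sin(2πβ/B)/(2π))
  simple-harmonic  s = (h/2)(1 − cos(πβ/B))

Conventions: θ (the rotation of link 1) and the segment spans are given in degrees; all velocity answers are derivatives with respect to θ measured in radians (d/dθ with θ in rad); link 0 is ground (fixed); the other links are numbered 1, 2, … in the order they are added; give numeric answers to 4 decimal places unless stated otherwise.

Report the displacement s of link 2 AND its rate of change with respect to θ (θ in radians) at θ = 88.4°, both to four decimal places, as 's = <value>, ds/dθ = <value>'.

segment 1 (0° to 46.7°, simple-harmonic, h = 6) is passed completely: s = 0.0000 + (6) = 6.0000
θ = 88.4° falls in segment 2 (46.7° to 221.5°, cycloidal, h = 9): β = 88.4 − 46.7 = 41.7°, B = 174.8°; Δs = 9·(0.2386 − sin(2π·0.2386)/(2π)) = 0.7183; s = 6.0000 + 0.7183 = 6.7183
velocity in seg [46.7°–221.5°] (cycloidal), θ in radians: β = 41.7° = 0.7278 rad, B = 174.8° = 3.0508 rad; ds/dθ = (h/B)(1 − cos(2πβ/B)) = (9/3.0508)(1 − cos(2π·0.2386)) = 2.738118 mm/rad

s = 6.7183, ds/dθ = 2.7381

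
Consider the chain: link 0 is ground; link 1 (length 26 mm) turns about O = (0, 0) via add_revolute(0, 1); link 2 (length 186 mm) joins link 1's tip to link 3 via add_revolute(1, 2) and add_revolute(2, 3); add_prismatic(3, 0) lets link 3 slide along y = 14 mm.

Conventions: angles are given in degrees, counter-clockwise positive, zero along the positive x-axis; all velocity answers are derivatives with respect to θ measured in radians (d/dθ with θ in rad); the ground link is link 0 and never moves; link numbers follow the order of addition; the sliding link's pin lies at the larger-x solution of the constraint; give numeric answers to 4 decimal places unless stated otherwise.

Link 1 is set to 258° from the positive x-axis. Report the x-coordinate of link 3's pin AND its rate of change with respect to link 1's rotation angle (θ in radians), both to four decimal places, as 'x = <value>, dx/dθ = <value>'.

geometry: r = 26 mm, L = 186 mm, e = 14 mm
crank pin P = (r cos θ, r sin θ) = (-5.405704, -25.431838)
h = r sin θ − e = -25.431838 − 14 = -39.431838
x = r cos θ + √(L² − h²) = -5.405704 + 181.772193 = 176.366489
dx/dθ = −r sin θ − h·r cos θ/√(L² − h²) (θ in radians; h = -39.431838) = 24.259178

x = 176.3665, dx/dθ = 24.2592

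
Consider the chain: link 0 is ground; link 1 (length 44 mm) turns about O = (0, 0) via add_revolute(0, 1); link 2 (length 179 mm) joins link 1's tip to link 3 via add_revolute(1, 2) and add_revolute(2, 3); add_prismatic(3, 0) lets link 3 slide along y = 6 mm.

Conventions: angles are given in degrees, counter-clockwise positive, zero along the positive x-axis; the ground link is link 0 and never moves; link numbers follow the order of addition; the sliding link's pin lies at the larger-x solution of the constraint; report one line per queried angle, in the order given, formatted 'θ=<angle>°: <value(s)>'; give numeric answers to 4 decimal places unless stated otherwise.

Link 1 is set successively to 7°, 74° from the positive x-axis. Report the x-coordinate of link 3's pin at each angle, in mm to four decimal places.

geometry: r = 44 mm, L = 179 mm, e = 6 mm
θ=7°: crank pin P = (r cos θ, r sin θ) = (43.672031, 5.362251)
θ=7°: h = r sin θ − e = 5.362251 − 6 = -0.637749
θ=7°: x = r cos θ + √(L² − h²) = 43.672031 + 178.998864 = 222.670895
θ=74°: crank pin P = (r cos θ, r sin θ) = (12.128044, 42.295515)
θ=74°: h = r sin θ − e = 42.295515 − 6 = 36.295515
θ=74°: x = r cos θ + √(L² − h²) = 12.128044 + 175.281590 = 187.409633

θ=7°: 222.6709
θ=74°: 187.4096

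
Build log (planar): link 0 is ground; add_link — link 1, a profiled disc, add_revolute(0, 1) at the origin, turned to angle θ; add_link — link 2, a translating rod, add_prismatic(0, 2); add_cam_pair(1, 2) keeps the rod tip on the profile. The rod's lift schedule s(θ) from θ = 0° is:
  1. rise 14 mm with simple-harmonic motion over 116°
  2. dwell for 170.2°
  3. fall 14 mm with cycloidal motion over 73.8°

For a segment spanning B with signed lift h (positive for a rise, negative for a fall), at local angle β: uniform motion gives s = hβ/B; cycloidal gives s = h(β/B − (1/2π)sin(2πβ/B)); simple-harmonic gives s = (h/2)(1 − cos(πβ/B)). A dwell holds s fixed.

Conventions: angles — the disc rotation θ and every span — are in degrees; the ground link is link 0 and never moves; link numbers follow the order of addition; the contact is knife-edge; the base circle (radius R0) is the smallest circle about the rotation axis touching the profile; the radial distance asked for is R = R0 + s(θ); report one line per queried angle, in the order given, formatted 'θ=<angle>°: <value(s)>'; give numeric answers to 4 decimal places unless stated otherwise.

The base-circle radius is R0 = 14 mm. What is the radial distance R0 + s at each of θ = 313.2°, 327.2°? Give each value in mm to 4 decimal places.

seg 1 [0°–116°] simple-harmonic, h=14: full span → s += 14 → s = 14.0000
seg 2 [116°–286.2°] dwell: s stays 14.0000
seg 3 [286.2°–360°] cycloidal, h=-14: θ=313.2° here. β=27, B=73.8. -14·(0.3659 − sin(2π·0.3659)/(2π)) = -3.4585 → s = 10.5415
seg 3 [286.2°–360°] cycloidal, h=-14: θ=327.2° here. β=41, B=73.8. -14·(0.5556 − sin(2π·0.5556)/(2π)) = -8.5399 → s = 5.4601
θ=313.2°: R = R0 + s = 14 + 10.5415 = 24.5415
θ=327.2°: R = R0 + s = 14 + 5.4601 = 19.4601

θ=313.2°: 24.5415
θ=327.2°: 19.4601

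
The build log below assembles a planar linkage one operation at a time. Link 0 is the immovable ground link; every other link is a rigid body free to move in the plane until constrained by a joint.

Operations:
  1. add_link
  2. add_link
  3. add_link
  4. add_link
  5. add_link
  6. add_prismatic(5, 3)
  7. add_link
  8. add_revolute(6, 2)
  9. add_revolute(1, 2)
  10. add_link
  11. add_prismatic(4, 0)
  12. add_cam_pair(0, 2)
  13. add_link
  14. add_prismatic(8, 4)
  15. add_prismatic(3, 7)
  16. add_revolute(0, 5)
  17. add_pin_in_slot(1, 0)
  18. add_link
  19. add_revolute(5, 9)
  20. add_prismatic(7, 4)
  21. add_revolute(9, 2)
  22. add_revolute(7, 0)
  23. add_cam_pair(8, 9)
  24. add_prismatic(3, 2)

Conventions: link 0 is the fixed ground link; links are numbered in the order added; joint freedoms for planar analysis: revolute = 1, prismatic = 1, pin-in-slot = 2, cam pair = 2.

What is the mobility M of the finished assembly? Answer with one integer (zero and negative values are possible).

L=1 J1=0 J2=0
add link → L=2 J1=0 J2=0
add link → L=3 J1=0 J2=0
add link → L=4 J1=0 J2=0
add link → L=5 J1=0 J2=0
add link → L=6 J1=0 J2=0
P@5,3 dof=1 J1 → L=6 J1=1 J2=0
add link → L=7 J1=1 J2=0
R@6,2 dof=1 J1 → L=7 J1=2 J2=0
R@1,2 dof=1 J1 → L=7 J1=3 J2=0
add link → L=8 J1=3 J2=0
P@4,0 dof=1 J1 → L=8 J1=4 J2=0
C@0,2 dof=2 J2 → L=8 J1=4 J2=1
add link → L=9 J1=4 J2=1
P@8,4 dof=1 J1 → L=9 J1=5 J2=1
P@3,7 dof=1 J1 → L=9 J1=6 J2=1
R@0,5 dof=1 J1 → L=9 J1=7 J2=1
PS@1,0 dof=2 J2 → L=9 J1=7 J2=2
add link → L=10 J1=7 J2=2
R@5,9 dof=1 J1 → L=10 J1=8 J2=2
P@7,4 dof=1 J1 → L=10 J1=9 J2=2
R@9,2 dof=1 J1 → L=10 J1=10 J2=2
R@7,0 dof=1 J1 → L=10 J1=11 J2=2
C@8,9 dof=2 J2 → L=10 J1=11 J2=3
P@3,2 dof=1 J1 → L=10 J1=12 J2=3
M=3(L−1)−2J1−J2=3·9−2·12−3=0

M = 0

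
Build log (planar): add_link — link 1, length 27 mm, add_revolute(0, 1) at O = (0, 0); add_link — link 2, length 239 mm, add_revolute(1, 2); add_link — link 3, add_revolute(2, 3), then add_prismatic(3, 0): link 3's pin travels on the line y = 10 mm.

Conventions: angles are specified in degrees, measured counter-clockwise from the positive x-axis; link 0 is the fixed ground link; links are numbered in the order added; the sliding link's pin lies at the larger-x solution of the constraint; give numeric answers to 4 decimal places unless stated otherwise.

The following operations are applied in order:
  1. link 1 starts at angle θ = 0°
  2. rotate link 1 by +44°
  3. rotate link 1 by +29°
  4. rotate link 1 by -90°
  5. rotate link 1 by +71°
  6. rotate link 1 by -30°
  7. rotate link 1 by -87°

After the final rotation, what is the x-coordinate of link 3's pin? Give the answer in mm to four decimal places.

geometry: r = 27 mm, L = 239 mm, e = 10 mm; θ starts at 0°
rotate link 1 by +44°: θ ← 0° +44° = 44°
rotate link 1 by +29°: θ ← 44° +29° = 73°
rotate link 1 by -90°: θ ← 73° -90° = -17°
rotate link 1 by +71°: θ ← -17° +71° = 54°
rotate link 1 by -30°: θ ← 54° -30° = 24°
rotate link 1 by -87°: θ ← 24° -87° = -63°
crank pin P = (r cos θ, r sin θ) = (12.257743, -24.057176)
h = r sin θ − e = -24.057176 − 10 = -34.057176
x = r cos θ + √(L² − h²) = 12.257743 + 236.561004 = 248.818748

248.8187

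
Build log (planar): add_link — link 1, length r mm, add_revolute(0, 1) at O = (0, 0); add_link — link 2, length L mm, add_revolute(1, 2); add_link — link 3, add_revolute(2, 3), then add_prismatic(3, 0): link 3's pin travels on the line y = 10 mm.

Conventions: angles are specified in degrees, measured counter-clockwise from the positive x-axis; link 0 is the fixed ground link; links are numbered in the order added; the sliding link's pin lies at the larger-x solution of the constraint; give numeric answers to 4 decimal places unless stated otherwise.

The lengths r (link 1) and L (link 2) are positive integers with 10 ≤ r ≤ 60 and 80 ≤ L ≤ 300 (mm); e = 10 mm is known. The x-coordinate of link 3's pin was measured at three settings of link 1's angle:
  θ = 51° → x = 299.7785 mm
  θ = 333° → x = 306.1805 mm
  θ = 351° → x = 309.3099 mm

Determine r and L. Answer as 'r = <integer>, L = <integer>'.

constraint per measurement: (x − r cos θ)² + (r sin θ − e)² = L²
subtracting the θ₁ and θ₂ equations cancels the r² and L² terms:
r = (x₁² − x₂²) / (2[(x₁cos θ₁ + e sin θ₁) − (x₂cos θ₂ + e sin θ₂)]) = 26.9997 → r = 27
L² = (x₁ − r cos θ₁)² + (r sin θ₁ − e)² = 80089.0272 → L = 283.0000 → L = 283
check at θ₃=351°: x = 309.3099 (printed 309.3099) ✓

r = 27, L = 283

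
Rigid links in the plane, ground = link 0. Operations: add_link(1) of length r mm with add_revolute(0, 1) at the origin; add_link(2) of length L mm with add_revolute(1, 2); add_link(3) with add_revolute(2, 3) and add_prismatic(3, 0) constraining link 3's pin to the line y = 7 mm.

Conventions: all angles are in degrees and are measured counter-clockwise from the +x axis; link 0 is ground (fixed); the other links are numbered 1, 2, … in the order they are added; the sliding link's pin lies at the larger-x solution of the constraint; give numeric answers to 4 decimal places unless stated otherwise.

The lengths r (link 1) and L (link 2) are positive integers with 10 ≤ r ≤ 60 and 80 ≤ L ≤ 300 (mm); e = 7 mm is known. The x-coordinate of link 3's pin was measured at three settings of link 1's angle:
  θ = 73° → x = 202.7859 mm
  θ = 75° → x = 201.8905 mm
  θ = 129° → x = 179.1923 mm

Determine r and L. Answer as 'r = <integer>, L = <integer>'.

constraint per measurement: (x − r cos θ)² + (r sin θ − e)² = L²
subtracting the θ₁ and θ₂ equations cancels the r² and L² terms:
r = (x₁² − x₂²) / (2[(x₁cos θ₁ + e sin θ₁) − (x₂cos θ₂ + e sin θ₂)]) = 25.9993 → r = 26
L² = (x₁ − r cos θ₁)² + (r sin θ₁ − e)² = 38416.0056 → L = 196.0000 → L = 196
check at θ₃=129°: x = 179.1923 (printed 179.1923) ✓

r = 26, L = 196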